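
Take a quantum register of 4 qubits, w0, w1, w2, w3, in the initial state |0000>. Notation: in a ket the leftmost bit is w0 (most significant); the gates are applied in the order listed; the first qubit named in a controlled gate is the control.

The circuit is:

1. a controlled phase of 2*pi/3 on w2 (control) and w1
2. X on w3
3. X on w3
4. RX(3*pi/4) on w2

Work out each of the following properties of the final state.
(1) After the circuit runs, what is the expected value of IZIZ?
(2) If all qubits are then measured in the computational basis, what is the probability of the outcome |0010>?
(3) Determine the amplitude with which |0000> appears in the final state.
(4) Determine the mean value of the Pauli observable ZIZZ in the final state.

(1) The observable IZIZ averages to 1. Key observation: steps 2-3 multiply out to the identity, so the circuit reduces to the remaining gates.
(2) The probability of measuring |0010> is sqrt(2)/4 + 1/2.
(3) |0000> carries amplitude sqrt(2 - sqrt(2))/2 in the final state.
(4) In the final state, ZIZZ has expectation -sqrt(2)/2.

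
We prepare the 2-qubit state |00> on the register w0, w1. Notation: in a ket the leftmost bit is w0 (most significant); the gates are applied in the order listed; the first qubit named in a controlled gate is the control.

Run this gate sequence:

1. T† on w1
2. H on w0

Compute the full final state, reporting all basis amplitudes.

After the circuit, the state carries amplitude sqrt(2)/2 on |00>, 0 on |01>, sqrt(2)/2 on |10>, 0 on |11>.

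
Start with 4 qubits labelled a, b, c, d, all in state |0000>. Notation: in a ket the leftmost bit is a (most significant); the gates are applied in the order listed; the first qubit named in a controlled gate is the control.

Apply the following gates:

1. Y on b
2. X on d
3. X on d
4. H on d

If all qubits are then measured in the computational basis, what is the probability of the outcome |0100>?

Outcome |0100> occurs with probability 1/2. Key observation: gates 2-3 undo each other exactly, leaving only the rest of the circuit to track.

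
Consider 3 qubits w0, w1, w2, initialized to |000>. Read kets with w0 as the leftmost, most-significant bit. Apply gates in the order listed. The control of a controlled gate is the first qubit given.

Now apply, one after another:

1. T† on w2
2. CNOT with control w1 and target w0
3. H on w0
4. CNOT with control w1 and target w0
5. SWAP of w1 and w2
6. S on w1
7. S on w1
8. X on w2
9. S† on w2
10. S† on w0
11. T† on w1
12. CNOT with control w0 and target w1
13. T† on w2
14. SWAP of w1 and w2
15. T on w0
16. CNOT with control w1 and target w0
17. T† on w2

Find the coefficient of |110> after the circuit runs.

The amplitude on |110> is -sqrt(2)*exp(I*pi/4)/2.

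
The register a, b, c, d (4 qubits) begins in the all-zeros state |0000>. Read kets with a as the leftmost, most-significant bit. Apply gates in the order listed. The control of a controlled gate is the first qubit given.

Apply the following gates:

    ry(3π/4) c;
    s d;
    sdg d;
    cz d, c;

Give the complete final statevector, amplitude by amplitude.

After the circuit, the state carries amplitude sqrt(2 - sqrt(2))/2 on |0000>, sqrt(sqrt(2) + 2)/2 on |0010>, and 0 on every other basis state. Key observation: the block from step 2 through step 3 cancels to the identity and can be dropped.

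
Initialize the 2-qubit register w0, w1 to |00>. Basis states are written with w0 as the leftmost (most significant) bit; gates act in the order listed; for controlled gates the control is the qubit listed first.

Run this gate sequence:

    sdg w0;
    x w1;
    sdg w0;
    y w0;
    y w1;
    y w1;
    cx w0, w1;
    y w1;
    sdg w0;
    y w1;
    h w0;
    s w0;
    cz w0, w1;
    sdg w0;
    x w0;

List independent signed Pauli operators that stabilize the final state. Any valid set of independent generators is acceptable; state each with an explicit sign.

One valid set of independent stabilizer generators is -XI, +IZ (any independent generating set of the same group is equally correct).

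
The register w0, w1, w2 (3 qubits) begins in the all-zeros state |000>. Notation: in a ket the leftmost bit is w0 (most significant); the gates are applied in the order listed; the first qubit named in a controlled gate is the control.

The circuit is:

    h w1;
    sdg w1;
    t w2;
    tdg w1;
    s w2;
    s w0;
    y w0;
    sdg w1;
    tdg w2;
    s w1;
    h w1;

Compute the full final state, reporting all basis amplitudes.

After the circuit, the state carries amplitude -exp(3*I*pi/4)/2 + I/2 on |100>, exp(3*I*pi/4)/2 + I/2 on |110>, and 0 on every other basis state.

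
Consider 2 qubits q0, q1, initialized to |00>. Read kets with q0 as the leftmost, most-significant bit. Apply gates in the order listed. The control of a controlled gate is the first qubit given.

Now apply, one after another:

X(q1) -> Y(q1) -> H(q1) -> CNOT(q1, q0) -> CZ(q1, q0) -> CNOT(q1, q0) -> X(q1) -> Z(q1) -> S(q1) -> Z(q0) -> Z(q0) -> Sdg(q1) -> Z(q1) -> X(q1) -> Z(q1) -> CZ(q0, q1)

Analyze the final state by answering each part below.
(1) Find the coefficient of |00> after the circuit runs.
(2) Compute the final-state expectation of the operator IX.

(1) |00> carries amplitude -sqrt(2)*I/2 in the final state. Key observation: steps 7-14 multiply out to the identity, so the circuit reduces to the remaining gates.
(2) The observable IX averages to 1.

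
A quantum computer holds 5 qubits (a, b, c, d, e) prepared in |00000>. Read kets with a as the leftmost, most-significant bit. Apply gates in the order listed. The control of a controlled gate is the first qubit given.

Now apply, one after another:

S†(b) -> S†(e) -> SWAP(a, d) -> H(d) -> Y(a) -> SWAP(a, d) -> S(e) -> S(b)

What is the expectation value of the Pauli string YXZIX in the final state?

The observable YXZIX averages to 0.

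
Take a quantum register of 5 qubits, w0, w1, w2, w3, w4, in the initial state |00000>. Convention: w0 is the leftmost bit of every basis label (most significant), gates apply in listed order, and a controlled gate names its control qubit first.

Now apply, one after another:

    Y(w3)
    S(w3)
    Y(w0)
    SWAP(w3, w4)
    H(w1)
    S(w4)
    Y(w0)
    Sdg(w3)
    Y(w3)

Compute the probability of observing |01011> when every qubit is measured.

The probability of measuring |01011> is 1/2.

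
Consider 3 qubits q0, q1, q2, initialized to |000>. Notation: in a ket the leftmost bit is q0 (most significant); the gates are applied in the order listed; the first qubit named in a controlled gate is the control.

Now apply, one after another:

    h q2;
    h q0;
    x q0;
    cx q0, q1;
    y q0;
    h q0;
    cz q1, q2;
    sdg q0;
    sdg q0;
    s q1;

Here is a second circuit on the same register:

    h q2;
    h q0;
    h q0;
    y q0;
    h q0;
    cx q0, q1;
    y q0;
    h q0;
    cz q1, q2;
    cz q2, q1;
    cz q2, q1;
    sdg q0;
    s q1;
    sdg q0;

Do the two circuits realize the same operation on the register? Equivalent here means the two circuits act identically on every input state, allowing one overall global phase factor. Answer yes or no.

No: there is an input state on which the two circuits produce genuinely different outputs (not merely differing by a phase).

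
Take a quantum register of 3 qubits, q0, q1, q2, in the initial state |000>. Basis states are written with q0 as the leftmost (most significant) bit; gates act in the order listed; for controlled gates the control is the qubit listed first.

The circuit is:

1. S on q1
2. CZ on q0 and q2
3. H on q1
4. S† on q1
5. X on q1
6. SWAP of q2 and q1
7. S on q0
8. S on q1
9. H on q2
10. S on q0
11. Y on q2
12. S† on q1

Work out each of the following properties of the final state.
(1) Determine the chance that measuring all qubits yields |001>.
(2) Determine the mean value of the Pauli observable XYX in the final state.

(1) Outcome |001> occurs with probability 1/2.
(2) The expectation value of XYX is 0.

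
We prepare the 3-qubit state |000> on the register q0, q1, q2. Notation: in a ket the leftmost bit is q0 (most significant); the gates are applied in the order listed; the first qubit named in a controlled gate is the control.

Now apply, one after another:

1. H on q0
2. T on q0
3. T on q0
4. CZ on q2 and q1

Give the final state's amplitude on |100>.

The amplitude on |100> is sqrt(2)*I/2.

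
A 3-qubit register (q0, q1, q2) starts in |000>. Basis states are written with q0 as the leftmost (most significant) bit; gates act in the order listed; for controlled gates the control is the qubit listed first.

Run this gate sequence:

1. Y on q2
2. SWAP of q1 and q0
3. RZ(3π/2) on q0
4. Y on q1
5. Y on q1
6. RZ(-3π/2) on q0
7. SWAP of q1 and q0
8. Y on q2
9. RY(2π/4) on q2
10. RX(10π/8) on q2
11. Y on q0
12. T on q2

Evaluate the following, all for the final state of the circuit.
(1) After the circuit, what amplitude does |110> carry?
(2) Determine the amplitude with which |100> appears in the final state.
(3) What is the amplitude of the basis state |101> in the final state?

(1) The amplitude on |110> is 0. Key observation: steps 1-8 multiply out to the identity, so the circuit reduces to the remaining gates.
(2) |100> carries amplitude sqrt(2)*sqrt(sqrt(2) + 2)/4 - sqrt(2)*I*sqrt(2 - sqrt(2))/4 in the final state.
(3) The amplitude on |101> is -sqrt(2)*sqrt(2 - sqrt(2))*exp(3*I*pi/4)/4 + sqrt(2)*sqrt(sqrt(2) + 2)*exp(I*pi/4)/4.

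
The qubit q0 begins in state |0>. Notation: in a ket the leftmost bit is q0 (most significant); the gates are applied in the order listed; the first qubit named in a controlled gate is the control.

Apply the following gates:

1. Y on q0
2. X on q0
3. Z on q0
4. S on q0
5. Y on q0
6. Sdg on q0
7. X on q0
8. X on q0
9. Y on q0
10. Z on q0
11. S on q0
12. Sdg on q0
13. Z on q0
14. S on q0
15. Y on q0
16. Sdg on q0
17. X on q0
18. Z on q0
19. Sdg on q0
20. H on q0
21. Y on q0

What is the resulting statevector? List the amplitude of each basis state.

The resulting statevector has amplitude -sqrt(2)*I/2 on |0>, sqrt(2)*I/2 on |1>.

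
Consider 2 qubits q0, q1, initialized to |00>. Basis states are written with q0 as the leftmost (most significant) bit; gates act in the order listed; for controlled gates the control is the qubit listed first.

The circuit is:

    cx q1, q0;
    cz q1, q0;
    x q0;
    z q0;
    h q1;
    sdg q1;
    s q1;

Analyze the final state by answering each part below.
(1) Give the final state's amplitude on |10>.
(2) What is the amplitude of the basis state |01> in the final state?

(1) The final state's coefficient on |10> equals -sqrt(2)/2.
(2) |01> carries amplitude 0 in the final state.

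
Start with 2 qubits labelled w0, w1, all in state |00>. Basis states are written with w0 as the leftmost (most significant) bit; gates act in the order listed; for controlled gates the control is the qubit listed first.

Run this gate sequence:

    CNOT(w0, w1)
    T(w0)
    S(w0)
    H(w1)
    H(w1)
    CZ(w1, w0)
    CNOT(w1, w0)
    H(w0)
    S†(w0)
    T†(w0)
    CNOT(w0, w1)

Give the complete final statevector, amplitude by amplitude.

The resulting statevector has amplitude sqrt(2)/2 on |00>, 0 on |01>, 0 on |10>, -sqrt(2)*exp(I*pi/4)/2 on |11>.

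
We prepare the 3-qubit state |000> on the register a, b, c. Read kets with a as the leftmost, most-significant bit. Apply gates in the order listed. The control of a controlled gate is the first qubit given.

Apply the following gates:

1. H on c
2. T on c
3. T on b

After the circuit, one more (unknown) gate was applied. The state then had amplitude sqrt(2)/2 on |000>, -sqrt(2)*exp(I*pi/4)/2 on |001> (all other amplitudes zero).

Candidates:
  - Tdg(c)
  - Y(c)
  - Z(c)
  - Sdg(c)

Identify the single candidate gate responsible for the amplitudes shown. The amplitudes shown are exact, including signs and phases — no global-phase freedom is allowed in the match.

It was Z(c) that produced the state shown.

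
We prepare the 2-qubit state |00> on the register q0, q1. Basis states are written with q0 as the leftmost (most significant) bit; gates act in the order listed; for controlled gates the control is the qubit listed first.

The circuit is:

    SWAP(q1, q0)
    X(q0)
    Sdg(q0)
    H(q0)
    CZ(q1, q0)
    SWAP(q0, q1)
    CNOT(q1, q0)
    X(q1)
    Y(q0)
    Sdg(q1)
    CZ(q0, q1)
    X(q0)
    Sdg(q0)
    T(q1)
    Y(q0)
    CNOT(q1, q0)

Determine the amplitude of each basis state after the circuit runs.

The resulting statevector has amplitude -sqrt(2)/2 on |00>, -sqrt(2)*exp(I*pi/4)/2 on |01>, 0 on |10>, 0 on |11>.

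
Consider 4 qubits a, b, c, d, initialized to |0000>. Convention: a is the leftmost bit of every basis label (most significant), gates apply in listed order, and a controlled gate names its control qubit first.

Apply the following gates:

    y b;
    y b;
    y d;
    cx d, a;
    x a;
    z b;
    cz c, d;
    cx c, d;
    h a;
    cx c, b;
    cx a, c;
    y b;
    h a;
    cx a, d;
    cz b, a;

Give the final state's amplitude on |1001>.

The final state's coefficient on |1001> equals 0.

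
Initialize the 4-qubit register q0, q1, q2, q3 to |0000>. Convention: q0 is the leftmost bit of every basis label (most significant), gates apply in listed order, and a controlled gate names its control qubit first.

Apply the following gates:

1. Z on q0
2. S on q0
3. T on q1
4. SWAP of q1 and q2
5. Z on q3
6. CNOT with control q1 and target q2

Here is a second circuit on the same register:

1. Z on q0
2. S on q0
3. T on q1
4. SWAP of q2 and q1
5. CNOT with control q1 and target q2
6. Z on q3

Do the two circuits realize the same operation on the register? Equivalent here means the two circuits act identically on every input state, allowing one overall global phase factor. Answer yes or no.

Yes — the two circuits implement the same unitary up to a global phase.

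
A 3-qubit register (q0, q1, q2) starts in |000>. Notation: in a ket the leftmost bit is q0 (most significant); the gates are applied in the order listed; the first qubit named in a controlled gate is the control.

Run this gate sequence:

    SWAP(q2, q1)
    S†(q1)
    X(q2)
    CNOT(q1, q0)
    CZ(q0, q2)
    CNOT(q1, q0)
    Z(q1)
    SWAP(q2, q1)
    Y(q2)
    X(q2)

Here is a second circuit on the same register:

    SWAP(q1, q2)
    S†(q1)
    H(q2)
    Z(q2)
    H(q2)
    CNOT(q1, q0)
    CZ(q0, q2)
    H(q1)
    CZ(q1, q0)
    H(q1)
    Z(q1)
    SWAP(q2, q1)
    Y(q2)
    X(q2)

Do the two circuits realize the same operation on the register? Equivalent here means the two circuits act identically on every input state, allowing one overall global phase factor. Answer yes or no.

No — the two circuits implement different unitaries, even allowing a global phase.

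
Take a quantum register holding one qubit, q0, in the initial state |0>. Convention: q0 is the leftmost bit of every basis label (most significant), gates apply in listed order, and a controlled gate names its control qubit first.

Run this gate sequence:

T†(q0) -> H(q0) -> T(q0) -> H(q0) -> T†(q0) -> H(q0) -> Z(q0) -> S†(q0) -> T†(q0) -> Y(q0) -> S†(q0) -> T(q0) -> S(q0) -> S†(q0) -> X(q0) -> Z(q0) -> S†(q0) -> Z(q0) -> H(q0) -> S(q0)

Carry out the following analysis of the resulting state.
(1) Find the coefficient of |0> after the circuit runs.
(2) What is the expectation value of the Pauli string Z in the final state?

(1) The final state's coefficient on |0> equals 1/2 - exp(I*pi/4)/2. Key observation: steps 13-14 multiply out to the identity, so the circuit reduces to the remaining gates.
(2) In the final state, Z has expectation -sqrt(2)/2.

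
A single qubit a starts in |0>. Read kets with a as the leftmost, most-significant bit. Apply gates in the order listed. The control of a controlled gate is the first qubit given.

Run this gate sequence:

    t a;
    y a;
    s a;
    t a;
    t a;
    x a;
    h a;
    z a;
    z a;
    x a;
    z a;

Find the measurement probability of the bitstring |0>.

Outcome |0> occurs with probability 1/2.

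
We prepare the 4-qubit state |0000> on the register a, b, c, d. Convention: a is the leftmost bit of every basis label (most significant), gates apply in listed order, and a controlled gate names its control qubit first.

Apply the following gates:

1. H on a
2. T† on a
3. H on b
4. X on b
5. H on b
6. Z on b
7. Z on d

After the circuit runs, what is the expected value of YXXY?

The expectation value of YXXY is 0. Key observation: steps 3-6 multiply out to the identity, so the circuit reduces to the remaining gates.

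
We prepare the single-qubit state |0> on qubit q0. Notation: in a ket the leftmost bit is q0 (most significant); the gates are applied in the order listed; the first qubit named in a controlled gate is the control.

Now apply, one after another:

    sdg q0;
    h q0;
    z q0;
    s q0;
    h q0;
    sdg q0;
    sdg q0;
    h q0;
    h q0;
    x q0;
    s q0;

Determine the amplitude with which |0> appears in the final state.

The amplitude on |0> is -1/2 - I/2. Key observation: steps 8-9 multiply out to the identity, so the circuit reduces to the remaining gates.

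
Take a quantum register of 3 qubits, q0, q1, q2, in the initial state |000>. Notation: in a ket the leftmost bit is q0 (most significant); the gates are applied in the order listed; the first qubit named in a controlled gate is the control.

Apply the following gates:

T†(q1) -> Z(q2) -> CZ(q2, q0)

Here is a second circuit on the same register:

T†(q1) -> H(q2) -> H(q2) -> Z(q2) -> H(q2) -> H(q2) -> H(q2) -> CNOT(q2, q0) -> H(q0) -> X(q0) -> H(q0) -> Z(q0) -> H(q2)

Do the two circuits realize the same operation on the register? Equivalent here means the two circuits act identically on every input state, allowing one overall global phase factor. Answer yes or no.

No, they are not equivalent — no single phase factor reconciles the two unitaries.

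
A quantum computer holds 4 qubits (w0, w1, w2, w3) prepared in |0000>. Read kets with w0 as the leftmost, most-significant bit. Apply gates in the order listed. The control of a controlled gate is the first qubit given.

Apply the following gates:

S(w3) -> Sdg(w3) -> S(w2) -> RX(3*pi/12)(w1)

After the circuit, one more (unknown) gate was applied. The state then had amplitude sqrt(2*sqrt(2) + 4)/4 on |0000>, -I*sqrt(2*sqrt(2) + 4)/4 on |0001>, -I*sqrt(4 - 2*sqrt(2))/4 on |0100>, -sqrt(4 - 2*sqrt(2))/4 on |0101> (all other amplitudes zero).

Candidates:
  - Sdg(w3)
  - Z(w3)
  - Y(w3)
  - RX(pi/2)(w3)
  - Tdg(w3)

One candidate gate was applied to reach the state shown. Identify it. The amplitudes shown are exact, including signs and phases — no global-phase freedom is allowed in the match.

It was RX(pi/2)(w3) that produced the state shown.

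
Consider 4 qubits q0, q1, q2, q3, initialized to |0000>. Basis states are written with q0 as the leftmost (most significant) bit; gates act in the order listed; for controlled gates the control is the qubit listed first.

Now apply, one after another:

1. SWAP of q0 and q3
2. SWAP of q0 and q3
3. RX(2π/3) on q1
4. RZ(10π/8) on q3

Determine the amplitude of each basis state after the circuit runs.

The resulting statevector has amplitude -exp(3*I*pi/8)/2 on |0000>, sqrt(3)*exp(7*I*pi/8)/2 on |0100>, and 0 on every other basis state. Key observation: the block from step 1 through step 2 cancels to the identity and can be dropped.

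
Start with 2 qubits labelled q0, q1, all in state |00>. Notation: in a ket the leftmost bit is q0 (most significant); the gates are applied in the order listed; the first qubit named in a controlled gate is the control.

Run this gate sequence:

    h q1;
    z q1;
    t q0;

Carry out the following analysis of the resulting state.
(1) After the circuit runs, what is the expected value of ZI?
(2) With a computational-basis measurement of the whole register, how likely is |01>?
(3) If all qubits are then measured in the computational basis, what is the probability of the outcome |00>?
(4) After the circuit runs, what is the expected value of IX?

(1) The observable ZI averages to 1.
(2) A full measurement returns |01> with probability 1/2.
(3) Outcome |00> occurs with probability 1/2.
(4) The expectation value of IX is -1.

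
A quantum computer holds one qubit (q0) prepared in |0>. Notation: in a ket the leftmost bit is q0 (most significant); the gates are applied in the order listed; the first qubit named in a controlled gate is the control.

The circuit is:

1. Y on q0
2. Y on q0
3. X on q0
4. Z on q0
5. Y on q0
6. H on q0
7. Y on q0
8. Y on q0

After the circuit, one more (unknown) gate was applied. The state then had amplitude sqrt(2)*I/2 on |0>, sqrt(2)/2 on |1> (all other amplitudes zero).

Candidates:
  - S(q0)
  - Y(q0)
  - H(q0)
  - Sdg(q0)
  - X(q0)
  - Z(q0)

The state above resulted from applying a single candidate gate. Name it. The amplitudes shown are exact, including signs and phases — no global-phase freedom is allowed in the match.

It was Sdg(q0) that produced the state shown.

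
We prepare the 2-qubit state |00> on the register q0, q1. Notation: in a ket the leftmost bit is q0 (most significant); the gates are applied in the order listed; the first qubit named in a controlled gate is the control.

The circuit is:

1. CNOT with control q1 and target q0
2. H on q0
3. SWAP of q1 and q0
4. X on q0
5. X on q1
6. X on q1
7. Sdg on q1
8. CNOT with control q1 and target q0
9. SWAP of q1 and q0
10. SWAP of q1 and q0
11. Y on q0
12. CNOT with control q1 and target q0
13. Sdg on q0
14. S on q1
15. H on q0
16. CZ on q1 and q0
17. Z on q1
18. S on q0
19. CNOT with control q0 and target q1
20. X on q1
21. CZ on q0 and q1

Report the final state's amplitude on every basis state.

The resulting statevector has amplitude -I/2 on |00>, -I/2 on |01>, 1/2 on |10>, 1/2 on |11>.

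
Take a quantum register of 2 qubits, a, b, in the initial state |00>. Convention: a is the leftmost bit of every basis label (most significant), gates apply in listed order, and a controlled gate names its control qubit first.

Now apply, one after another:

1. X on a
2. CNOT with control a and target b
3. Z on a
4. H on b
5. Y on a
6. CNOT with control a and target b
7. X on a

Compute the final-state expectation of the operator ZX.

In the final state, ZX has expectation 1.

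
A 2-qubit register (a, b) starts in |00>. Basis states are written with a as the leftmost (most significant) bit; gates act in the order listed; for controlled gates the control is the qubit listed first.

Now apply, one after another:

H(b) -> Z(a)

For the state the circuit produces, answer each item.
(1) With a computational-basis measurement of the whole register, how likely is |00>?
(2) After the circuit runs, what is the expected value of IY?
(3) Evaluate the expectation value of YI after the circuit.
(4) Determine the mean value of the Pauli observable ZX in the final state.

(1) The probability of measuring |00> is 1/2.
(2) The observable IY averages to 0.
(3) In the final state, YI has expectation 0.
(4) The expectation value of ZX is 1.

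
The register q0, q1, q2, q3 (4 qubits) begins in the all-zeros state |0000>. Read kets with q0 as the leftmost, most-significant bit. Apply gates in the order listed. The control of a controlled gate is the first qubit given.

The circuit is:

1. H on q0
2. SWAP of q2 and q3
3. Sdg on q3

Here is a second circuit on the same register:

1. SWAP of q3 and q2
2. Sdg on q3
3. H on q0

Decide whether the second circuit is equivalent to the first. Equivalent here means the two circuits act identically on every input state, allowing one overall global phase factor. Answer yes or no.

Yes, they are equivalent — the unitaries differ by at most a global phase.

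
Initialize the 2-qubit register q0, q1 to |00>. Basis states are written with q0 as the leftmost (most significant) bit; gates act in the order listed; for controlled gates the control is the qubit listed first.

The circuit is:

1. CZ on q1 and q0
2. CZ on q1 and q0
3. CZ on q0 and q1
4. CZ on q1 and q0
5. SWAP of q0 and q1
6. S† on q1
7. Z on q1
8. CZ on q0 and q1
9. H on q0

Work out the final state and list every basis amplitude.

The resulting statevector has amplitude sqrt(2)/2 on |00>, 0 on |01>, sqrt(2)/2 on |10>, 0 on |11>. Key observation: the block from step 1 through step 2 cancels to the identity and can be dropped.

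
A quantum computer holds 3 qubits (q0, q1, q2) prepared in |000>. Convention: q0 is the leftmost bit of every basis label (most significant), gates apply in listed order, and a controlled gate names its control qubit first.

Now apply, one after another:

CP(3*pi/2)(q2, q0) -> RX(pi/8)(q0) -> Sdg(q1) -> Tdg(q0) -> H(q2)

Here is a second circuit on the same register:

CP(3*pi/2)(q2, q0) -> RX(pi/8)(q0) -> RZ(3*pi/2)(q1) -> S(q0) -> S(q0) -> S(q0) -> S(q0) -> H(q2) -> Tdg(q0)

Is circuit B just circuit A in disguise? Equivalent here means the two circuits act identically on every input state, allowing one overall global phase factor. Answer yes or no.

Yes: on every input state the two circuits agree up to one overall phase factor.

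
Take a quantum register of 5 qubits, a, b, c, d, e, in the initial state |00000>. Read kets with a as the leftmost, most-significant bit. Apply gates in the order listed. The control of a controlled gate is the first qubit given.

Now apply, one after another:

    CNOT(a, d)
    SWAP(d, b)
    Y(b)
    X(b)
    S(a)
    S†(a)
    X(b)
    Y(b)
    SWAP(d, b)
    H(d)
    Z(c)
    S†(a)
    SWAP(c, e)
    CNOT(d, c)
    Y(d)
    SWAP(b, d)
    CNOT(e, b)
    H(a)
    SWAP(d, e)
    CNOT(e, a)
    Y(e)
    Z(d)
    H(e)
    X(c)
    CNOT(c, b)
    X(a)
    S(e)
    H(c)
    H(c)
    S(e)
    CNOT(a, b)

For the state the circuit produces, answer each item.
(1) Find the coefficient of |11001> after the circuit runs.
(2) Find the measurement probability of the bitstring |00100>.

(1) |11001> carries amplitude sqrt(2)/4 in the final state. Key observation: steps 2-9 multiply out to the identity, so the circuit reduces to the remaining gates.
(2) The probability of measuring |00100> is 1/8.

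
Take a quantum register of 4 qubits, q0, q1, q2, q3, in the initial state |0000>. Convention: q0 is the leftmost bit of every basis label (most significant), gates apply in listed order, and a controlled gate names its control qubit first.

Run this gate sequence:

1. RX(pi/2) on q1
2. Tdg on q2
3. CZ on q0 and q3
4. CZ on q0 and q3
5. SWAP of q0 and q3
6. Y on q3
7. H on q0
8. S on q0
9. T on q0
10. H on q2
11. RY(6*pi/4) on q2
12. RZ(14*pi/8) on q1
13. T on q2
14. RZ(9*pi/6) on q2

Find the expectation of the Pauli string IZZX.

The observable IZZX averages to 0. Key observation: gates 3-4 undo each other exactly, leaving only the rest of the circuit to track.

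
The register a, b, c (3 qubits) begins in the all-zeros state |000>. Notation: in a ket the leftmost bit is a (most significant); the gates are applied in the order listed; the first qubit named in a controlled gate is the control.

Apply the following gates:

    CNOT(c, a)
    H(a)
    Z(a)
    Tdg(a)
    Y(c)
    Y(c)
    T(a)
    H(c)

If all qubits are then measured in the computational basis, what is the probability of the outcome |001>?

The probability of measuring |001> is 1/4. Key observation: gates 4-7 undo each other exactly, leaving only the rest of the circuit to track.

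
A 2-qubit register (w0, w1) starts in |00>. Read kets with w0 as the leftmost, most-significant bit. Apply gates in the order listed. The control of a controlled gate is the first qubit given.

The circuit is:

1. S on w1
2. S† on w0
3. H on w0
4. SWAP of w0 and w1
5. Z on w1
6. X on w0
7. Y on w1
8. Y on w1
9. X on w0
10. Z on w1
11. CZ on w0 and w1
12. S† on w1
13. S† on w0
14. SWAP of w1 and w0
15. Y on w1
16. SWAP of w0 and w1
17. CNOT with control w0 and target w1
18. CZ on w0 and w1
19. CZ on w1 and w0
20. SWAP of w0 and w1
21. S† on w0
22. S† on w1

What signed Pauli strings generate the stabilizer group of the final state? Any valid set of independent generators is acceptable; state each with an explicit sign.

The final state is stabilized by the group generated by +XI, -IZ; other independent generating sets are equally valid. Key observation: steps 5-10 multiply out to the identity, so the circuit reduces to the remaining gates.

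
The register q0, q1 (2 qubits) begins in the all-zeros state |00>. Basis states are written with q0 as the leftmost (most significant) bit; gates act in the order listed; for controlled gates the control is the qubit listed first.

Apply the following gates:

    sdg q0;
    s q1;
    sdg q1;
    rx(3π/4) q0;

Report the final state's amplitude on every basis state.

The resulting statevector has amplitude sqrt(2 - sqrt(2))/2 on |00>, 0 on |01>, -I*sqrt(sqrt(2) + 2)/2 on |10>, 0 on |11>. Key observation: steps 2-3 multiply out to the identity, so the circuit reduces to the remaining gates.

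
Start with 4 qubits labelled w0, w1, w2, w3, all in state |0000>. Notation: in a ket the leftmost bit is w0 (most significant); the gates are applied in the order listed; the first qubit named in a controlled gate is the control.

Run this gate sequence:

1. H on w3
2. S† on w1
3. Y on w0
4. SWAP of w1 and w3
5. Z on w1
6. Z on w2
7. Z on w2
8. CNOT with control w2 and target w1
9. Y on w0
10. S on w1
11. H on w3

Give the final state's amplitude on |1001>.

The amplitude on |1001> is 0.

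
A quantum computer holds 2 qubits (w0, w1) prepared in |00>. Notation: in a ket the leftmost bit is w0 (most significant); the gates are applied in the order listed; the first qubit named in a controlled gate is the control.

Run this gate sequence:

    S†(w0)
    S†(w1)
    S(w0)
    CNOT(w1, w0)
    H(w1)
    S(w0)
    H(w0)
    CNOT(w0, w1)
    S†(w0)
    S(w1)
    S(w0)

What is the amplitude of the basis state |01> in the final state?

The amplitude on |01> is I/2.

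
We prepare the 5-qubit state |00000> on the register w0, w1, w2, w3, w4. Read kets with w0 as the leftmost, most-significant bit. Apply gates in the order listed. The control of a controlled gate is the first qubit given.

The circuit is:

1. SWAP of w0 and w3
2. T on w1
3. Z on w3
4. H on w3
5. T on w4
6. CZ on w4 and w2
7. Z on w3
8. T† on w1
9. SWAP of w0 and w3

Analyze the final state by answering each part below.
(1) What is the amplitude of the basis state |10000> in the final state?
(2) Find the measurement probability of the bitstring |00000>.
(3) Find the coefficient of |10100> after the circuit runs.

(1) The final state's coefficient on |10000> equals -sqrt(2)/2.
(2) Outcome |00000> occurs with probability 1/2.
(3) |10100> carries amplitude 0 in the final state.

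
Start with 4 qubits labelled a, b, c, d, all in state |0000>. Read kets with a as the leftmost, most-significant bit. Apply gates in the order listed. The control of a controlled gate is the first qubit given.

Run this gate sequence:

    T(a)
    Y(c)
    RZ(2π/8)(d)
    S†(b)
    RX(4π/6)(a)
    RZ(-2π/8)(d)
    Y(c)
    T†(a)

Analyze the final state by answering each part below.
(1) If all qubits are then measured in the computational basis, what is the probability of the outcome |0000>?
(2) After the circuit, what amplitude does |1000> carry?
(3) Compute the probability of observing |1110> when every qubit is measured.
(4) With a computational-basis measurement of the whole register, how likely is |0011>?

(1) Outcome |0000> occurs with probability 1/4.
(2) The final state's coefficient on |1000> equals -sqrt(3)*exp(I*pi/4)/2.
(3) Outcome |1110> occurs with probability 0.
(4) The probability of measuring |0011> is 0.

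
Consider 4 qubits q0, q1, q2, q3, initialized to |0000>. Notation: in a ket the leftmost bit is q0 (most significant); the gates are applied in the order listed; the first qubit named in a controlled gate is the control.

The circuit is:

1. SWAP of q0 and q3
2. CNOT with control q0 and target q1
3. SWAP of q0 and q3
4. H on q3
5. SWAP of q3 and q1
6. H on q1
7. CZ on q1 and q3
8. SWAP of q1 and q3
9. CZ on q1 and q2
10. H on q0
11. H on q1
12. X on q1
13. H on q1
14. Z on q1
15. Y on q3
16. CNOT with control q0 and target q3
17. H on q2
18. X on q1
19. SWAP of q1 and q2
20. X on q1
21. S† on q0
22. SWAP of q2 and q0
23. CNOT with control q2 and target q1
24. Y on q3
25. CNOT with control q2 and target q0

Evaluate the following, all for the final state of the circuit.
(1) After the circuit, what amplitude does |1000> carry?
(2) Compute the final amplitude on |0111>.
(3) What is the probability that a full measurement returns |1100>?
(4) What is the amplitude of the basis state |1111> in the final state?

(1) The amplitude on |1000> is 1/2. Key observation: the block from step 11 through step 14 cancels to the identity and can be dropped.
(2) The final state's coefficient on |0111> equals I/2.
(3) The probability of measuring |1100> is 1/4.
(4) The final state's coefficient on |1111> equals 0.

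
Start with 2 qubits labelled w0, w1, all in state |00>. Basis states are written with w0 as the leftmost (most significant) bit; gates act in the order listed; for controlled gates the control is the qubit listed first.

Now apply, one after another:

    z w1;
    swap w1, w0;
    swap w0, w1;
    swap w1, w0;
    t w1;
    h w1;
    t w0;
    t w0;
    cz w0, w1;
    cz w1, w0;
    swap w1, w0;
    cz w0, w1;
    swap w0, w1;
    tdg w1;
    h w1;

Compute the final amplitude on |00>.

The final state's coefficient on |00> equals 1/2 - exp(3*I*pi/4)/2.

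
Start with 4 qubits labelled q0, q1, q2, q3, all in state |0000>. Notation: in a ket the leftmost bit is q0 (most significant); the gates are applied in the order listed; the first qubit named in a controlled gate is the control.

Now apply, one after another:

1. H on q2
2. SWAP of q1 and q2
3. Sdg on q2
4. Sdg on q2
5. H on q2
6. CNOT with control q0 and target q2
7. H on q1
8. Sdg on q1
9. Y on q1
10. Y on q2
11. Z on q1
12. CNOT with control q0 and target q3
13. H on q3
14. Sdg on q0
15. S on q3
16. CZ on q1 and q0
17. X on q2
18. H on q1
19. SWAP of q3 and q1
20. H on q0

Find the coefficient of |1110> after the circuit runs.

The amplitude on |1110> is -I/4.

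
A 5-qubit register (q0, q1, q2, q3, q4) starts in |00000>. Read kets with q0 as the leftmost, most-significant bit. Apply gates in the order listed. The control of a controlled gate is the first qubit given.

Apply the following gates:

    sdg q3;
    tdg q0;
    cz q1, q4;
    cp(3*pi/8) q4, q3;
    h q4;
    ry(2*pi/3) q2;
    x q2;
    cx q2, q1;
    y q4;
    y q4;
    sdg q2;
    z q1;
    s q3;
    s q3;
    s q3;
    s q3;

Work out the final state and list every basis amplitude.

The resulting statevector has amplitude sqrt(6)/4 on |00000>, sqrt(6)/4 on |00001>, sqrt(2)*I/4 on |01100>, sqrt(2)*I/4 on |01101>, and 0 on every other basis state. Key observation: gates 13-16 undo each other exactly, leaving only the rest of the circuit to track.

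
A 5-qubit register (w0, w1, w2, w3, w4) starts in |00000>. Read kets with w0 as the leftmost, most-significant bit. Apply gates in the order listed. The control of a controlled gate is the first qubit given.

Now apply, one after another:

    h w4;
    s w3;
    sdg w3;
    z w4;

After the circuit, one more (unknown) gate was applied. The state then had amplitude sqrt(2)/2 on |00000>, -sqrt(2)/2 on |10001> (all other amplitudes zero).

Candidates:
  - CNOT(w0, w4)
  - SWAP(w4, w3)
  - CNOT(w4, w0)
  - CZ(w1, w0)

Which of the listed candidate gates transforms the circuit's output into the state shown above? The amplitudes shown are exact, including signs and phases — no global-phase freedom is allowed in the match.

It was CNOT(w4, w0) that produced the state shown.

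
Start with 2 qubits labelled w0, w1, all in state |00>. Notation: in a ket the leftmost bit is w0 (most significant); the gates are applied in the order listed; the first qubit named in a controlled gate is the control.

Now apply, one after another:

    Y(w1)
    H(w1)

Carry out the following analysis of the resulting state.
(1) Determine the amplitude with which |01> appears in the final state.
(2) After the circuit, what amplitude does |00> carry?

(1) |01> carries amplitude -sqrt(2)*I/2 in the final state.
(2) The amplitude on |00> is sqrt(2)*I/2.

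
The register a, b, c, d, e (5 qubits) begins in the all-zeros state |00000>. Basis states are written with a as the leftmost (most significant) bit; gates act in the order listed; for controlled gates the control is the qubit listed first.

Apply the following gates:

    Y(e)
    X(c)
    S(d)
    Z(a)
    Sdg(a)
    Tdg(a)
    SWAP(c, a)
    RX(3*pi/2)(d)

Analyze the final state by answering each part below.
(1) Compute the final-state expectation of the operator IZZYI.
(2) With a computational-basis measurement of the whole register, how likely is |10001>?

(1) In the final state, IZZYI has expectation 1.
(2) Outcome |10001> occurs with probability 1/2.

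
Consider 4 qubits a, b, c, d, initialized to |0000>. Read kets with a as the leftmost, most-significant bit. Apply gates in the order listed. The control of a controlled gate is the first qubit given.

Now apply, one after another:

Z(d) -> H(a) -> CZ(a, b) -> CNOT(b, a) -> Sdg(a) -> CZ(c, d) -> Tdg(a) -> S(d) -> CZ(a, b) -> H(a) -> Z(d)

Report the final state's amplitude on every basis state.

The final amplitudes are 1/2 - exp(I*pi/4)/2 on |0000>, 1/2 + exp(I*pi/4)/2 on |1000>, and 0 on every other basis state.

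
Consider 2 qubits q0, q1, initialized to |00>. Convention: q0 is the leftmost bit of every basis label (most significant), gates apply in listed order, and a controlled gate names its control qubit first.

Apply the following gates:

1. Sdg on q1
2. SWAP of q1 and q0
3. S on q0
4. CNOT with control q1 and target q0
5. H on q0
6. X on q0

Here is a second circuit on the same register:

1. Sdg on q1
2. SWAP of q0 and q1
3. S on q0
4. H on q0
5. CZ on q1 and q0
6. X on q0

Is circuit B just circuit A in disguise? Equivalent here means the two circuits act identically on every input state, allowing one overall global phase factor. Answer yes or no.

Yes, they are equivalent — the unitaries differ by at most a global phase.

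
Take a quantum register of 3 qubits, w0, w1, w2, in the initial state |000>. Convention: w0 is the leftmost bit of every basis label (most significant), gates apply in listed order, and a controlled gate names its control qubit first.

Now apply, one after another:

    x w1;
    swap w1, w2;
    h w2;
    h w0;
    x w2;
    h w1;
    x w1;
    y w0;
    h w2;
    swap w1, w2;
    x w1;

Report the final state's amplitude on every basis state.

The final amplitudes are I/2 on |000>, I/2 on |001>, 0 on |010>, 0 on |011>, -I/2 on |100>, -I/2 on |101>, 0 on |110>, 0 on |111>.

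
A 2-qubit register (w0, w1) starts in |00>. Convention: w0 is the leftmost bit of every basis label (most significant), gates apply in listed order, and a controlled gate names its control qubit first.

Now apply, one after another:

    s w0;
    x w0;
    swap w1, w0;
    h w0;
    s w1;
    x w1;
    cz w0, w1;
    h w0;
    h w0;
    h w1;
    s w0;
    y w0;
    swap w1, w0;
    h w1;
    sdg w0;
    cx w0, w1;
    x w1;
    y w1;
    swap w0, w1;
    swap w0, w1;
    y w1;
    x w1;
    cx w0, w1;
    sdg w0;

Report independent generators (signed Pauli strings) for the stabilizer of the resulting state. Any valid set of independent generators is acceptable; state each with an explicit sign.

One valid set of independent stabilizer generators is -XI, -IY (any independent generating set of the same group is equally correct).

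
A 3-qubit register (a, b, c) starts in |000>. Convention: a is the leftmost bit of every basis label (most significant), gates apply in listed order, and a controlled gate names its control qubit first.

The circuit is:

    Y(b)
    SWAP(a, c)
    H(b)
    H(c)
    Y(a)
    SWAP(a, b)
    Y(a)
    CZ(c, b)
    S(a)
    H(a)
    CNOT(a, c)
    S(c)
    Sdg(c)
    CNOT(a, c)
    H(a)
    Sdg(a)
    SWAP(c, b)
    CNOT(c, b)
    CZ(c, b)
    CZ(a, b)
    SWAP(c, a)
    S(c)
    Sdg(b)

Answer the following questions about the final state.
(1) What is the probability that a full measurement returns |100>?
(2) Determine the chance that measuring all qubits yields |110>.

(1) The probability of measuring |100> is 1/4. Key observation: steps 9-16 multiply out to the identity, so the circuit reduces to the remaining gates.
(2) A full measurement returns |110> with probability 1/4.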